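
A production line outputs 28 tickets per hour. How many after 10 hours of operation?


Production rate: 28 tickets per hour
Time: 10 hours
Total: 28 x 10 = 280 tickets

280 tickets


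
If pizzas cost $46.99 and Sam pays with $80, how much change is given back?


Start with the amount paid:
$80
Subtract the price:
$80 - $46.99 = $33.01

$33.01


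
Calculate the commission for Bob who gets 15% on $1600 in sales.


Convert rate to decimal:
15% = 0.15
Multiply by sales:
$1600 x 0.15 = $240

$240


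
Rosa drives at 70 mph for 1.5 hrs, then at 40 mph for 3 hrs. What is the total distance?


Leg 1 distance:
70 x 1.5 = 105 miles
Leg 2 distance:
40 x 3 = 120 miles
Total distance:
105 + 120 = 225 miles

225 miles


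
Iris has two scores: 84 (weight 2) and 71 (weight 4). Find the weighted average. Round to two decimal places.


Weighted sum:
2 x 84 + 4 x 71 = 452
Total weight:
2 + 4 = 6
Weighted average:
452 / 6 = 75.3333... ≈ 75.33

75.33


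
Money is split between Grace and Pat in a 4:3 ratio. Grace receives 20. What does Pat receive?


Find the multiplier:
20 / 4 = 5
Apply to Pat's share:
3 x 5 = 15

15


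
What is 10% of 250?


Convert percentage to decimal:
10% = 0.1
Multiply:
250 x 0.1 = 25

25


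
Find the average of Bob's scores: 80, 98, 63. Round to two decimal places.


Add the scores:
80 + 98 + 63 = 241
Divide by the number of tests:
241 / 3 = 80.3333... ≈ 80.33

80.33


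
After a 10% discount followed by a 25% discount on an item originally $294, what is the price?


First discount:
10% of $294 = $29.40
Price after first discount:
$294 - $29.40 = $264.60
Second discount:
25% of $264.60 = $66.15
Final price:
$264.60 - $66.15 = $198.45

$198.45


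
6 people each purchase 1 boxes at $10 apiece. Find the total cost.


Cost per person:
1 x $10 = $10
Group total:
6 x $10 = $60

$60


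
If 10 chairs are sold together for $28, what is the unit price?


Total cost: $28
Number of items: 10
Unit price: $28 / 10 = $2.80

$2.80


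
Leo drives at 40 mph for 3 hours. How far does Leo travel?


Use the formula: distance = speed x time
Speed = 40 mph, Time = 3 hours
40 x 3 = 120 miles

120 miles


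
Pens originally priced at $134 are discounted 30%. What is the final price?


Calculate the discount amount:
30% of $134 = $40.20
Subtract from original:
$134 - $40.20 = $93.80

$93.80


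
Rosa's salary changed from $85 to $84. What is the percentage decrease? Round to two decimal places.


Find the absolute change:
|84 - 85| = 1
Divide by original and multiply by 100:
1 / 85 x 100 = 1.1764...% ≈ 1.18%

1.18%


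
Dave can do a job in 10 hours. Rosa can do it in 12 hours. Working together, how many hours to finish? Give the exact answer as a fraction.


Dave's rate: 1/10 of the job per hour
Rosa's rate: 1/12 of the job per hour
Combined rate: 1/10 + 1/12 = 11/60 per hour
Time = 1 / (11/60) = 60/11 hours (≈ 5.45 hours)

60/11 hours


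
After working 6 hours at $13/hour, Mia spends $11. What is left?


Calculate earnings:
6 x $13 = $78
Subtract spending:
$78 - $11 = $67

$67


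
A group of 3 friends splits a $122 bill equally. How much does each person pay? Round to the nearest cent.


Total bill: $122
Number of people: 3
Each pays: $122 / 3 = $40.6666... ≈ $40.67

$40.67


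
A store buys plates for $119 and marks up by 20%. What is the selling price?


Calculate the markup amount:
20% of $119 = $23.80
Add to cost:
$119 + $23.80 = $142.80

$142.80


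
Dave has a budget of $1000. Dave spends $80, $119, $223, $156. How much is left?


Add up expenses:
$80 + $119 + $223 + $156 = $578
Subtract from budget:
$1000 - $578 = $422

$422


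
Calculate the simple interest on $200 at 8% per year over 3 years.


Use the formula I = P x R x T / 100
P x R x T = 200 x 8 x 3 = 4800
I = 4800 / 100 = $48

$48


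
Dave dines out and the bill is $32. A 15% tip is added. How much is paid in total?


Calculate the tip:
15% of $32 = $4.80
Add tip to meal cost:
$32 + $4.80 = $36.80

$36.80


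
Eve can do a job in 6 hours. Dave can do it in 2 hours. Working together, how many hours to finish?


Eve's rate: 1/6 of the job per hour
Dave's rate: 1/2 of the job per hour
Combined rate: 1/6 + 1/2 = 2/3 per hour
Time = 1 / (2/3) = 3/2 = 1.5 hours

1.5 hours


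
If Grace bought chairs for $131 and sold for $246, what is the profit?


Selling price = $246
Cost price = $131
Profit = selling price - cost price:
Profit = $246 - $131 = $115

$115


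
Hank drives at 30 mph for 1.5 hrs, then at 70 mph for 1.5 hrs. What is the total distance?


Leg 1 distance:
30 x 1.5 = 45 miles
Leg 2 distance:
70 x 1.5 = 105 miles
Total distance:
45 + 105 = 150 miles

150 miles


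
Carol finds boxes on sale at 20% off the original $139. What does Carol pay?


Calculate the discount amount:
20% of $139 = $27.80
Subtract from original:
$139 - $27.80 = $111.20

$111.20


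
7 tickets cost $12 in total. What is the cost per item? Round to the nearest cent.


Total cost: $12
Number of items: 7
Unit price: $12 / 7 = $1.7142... ≈ $1.71

$1.71


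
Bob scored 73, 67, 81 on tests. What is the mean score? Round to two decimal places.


Add the scores:
73 + 67 + 81 = 221
Divide by the number of tests:
221 / 3 = 73.6666... ≈ 73.67

73.67


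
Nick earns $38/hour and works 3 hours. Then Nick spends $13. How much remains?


Calculate earnings:
3 x $38 = $114
Subtract spending:
$114 - $13 = $101

$101


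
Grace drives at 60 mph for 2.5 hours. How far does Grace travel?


Use the formula: distance = speed x time
Speed = 60 mph, Time = 2.5 hours
60 x 2.5 = 150 miles

150 miles


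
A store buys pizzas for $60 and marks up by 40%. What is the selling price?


Calculate the markup amount:
40% of $60 = $24
Add to cost:
$60 + $24 = $84

$84


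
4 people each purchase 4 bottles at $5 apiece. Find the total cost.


Cost per person:
4 x $5 = $20
Group total:
4 x $20 = $80

$80


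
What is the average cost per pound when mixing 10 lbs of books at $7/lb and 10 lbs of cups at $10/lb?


Cost of books:
10 x $7 = $70
Cost of cups:
10 x $10 = $100
Total cost: $70 + $100 = $170
Total weight: 20 lbs
Average: $170 / 20 = $8.50/lb

$8.50/lb


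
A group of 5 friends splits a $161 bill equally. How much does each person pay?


Total bill: $161
Number of people: 5
Each pays: $161 / 5 = $32.20

$32.20


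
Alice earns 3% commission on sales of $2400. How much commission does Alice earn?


Convert rate to decimal:
3% = 0.03
Multiply by sales:
$2400 x 0.03 = $72

$72


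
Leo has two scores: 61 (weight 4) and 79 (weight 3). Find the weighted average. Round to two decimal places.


Weighted sum:
4 x 61 + 3 x 79 = 481
Total weight:
4 + 3 = 7
Weighted average:
481 / 7 = 68.7142... ≈ 68.71

68.71


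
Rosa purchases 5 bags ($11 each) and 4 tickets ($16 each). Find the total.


Cost of bags:
5 x $11 = $55
Cost of tickets:
4 x $16 = $64
Add both:
$55 + $64 = $119

$119


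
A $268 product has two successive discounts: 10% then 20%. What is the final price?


First discount:
10% of $268 = $26.80
Price after first discount:
$268 - $26.80 = $241.20
Second discount:
20% of $241.20 = $48.24
Final price:
$241.20 - $48.24 = $192.96

$192.96


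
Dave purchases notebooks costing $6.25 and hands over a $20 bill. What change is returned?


Start with the amount paid:
$20
Subtract the price:
$20 - $6.25 = $13.75

$13.75


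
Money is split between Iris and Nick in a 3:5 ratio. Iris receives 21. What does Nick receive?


Find the multiplier:
21 / 3 = 7
Apply to Nick's share:
5 x 7 = 35

35


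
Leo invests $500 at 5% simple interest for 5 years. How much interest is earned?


Use the formula I = P x R x T / 100
P x R x T = 500 x 5 x 5 = 12500
I = 12500 / 100 = $125

$125


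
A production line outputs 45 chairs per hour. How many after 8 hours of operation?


Production rate: 45 chairs per hour
Time: 8 hours
Total: 45 x 8 = 360 chairs

360 chairs


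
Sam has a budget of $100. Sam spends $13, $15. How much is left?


Add up expenses:
$13 + $15 = $28
Subtract from budget:
$100 - $28 = $72

$72


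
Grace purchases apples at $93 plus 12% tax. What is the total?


Calculate the tax:
12% of $93 = $11.16
Add tax to price:
$93 + $11.16 = $104.16

$104.16


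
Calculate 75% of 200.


Convert percentage to decimal:
75% = 0.75
Multiply:
200 x 0.75 = 150

150


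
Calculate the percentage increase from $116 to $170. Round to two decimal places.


Find the absolute change:
|170 - 116| = 54
Divide by original and multiply by 100:
54 / 116 x 100 = 46.5517...% ≈ 46.55%

46.55%


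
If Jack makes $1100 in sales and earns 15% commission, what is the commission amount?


Convert rate to decimal:
15% = 0.15
Multiply by sales:
$1100 x 0.15 = $165

$165


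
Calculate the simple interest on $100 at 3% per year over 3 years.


Use the formula I = P x R x T / 100
P x R x T = 100 x 3 x 3 = 900
I = 900 / 100 = $9

$9


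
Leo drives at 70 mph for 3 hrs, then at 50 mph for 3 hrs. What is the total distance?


Leg 1 distance:
70 x 3 = 210 miles
Leg 2 distance:
50 x 3 = 150 miles
Total distance:
210 + 150 = 360 miles

360 miles


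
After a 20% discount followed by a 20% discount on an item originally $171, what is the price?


First discount:
20% of $171 = $34.20
Price after first discount:
$171 - $34.20 = $136.80
Second discount:
20% of $136.80 = $27.36
Final price:
$136.80 - $27.36 = $109.44

$109.44


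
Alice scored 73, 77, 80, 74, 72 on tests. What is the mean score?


Add the scores:
73 + 77 + 80 + 74 + 72 = 376
Divide by the number of tests:
376 / 5 = 75.2

75.2


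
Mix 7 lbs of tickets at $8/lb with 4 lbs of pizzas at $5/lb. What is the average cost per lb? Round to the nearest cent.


Cost of tickets:
7 x $8 = $56
Cost of pizzas:
4 x $5 = $20
Total cost: $56 + $20 = $76
Total weight: 11 lbs
Average: $76 / 11 = $6.9090... ≈ $6.91/lb

$6.91/lb


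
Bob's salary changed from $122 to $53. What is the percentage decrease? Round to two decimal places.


Find the absolute change:
|53 - 122| = 69
Divide by original and multiply by 100:
69 / 122 x 100 = 56.5573...% ≈ 56.56%

56.56%


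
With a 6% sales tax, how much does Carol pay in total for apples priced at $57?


Calculate the tax:
6% of $57 = $3.42
Add tax to price:
$57 + $3.42 = $60.42

$60.42


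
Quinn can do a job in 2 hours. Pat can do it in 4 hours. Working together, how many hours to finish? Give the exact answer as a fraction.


Quinn's rate: 1/2 of the job per hour
Pat's rate: 1/4 of the job per hour
Combined rate: 1/2 + 1/4 = 3/4 per hour
Time = 1 / (3/4) = 4/3 hours (≈ 1.33 hours)

4/3 hours


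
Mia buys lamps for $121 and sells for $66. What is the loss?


Selling price = $66
Cost price = $121
Loss = cost price - selling price:
Loss = $121 - $66 = $55

$55


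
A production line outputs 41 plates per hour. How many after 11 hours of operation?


Production rate: 41 plates per hour
Time: 11 hours
Total: 41 x 11 = 451 plates

451 plates


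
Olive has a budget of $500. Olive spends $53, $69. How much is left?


Add up expenses:
$53 + $69 = $122
Subtract from budget:
$500 - $122 = $378

$378


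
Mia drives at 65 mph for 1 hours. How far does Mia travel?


Use the formula: distance = speed x time
Speed = 65 mph, Time = 1 hours
65 x 1 = 65 miles

65 miles


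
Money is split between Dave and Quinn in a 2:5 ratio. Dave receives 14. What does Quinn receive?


Find the multiplier:
14 / 2 = 7
Apply to Quinn's share:
5 x 7 = 35

35


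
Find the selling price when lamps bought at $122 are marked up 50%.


Calculate the markup amount:
50% of $122 = $61
Add to cost:
$122 + $61 = $183

$183


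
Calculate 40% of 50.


Convert percentage to decimal:
40% = 0.4
Multiply:
50 x 0.4 = 20

20


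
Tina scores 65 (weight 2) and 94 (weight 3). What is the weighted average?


Weighted sum:
2 x 65 + 3 x 94 = 412
Total weight:
2 + 3 = 5
Weighted average:
412 / 5 = 82.4

82.4


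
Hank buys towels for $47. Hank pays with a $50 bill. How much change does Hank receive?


Start with the amount paid:
$50
Subtract the price:
$50 - $47 = $3

$3


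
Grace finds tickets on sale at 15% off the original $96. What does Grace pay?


Calculate the discount amount:
15% of $96 = $14.40
Subtract from original:
$96 - $14.40 = $81.60

$81.60


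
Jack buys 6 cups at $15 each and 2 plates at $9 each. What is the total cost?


Cost of cups:
6 x $15 = $90
Cost of plates:
2 x $9 = $18
Add both:
$90 + $18 = $108

$108


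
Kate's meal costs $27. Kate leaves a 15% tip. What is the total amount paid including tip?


Calculate the tip:
15% of $27 = $4.05
Add tip to meal cost:
$27 + $4.05 = $31.05

$31.05


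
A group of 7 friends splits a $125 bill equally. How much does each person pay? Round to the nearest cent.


Total bill: $125
Number of people: 7
Each pays: $125 / 7 = $17.8571... ≈ $17.86

$17.86


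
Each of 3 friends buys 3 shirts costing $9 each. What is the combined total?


Cost per person:
3 x $9 = $27
Group total:
3 x $27 = $81

$81


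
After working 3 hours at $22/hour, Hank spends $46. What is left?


Calculate earnings:
3 x $22 = $66
Subtract spending:
$66 - $46 = $20

$20


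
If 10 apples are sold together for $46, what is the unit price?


Total cost: $46
Number of items: 10
Unit price: $46 / 10 = $4.60

$4.60


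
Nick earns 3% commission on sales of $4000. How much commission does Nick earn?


Convert rate to decimal:
3% = 0.03
Multiply by sales:
$4000 x 0.03 = $120

$120


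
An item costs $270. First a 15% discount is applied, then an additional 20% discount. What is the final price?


First discount:
15% of $270 = $40.50
Price after first discount:
$270 - $40.50 = $229.50
Second discount:
20% of $229.50 = $45.90
Final price:
$229.50 - $45.90 = $183.60

$183.60


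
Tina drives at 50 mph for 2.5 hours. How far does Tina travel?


Use the formula: distance = speed x time
Speed = 50 mph, Time = 2.5 hours
50 x 2.5 = 125 miles

125 miles


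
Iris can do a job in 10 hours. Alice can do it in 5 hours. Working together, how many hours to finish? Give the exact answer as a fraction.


Iris's rate: 1/10 of the job per hour
Alice's rate: 1/5 of the job per hour
Combined rate: 1/10 + 1/5 = 3/10 per hour
Time = 1 / (3/10) = 10/3 hours (≈ 3.33 hours)

10/3 hours


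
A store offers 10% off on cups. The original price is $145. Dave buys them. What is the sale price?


Calculate the discount amount:
10% of $145 = $14.50
Subtract from original:
$145 - $14.50 = $130.50

$130.50


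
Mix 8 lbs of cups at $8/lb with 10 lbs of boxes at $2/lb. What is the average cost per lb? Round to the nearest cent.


Cost of cups:
8 x $8 = $64
Cost of boxes:
10 x $2 = $20
Total cost: $64 + $20 = $84
Total weight: 18 lbs
Average: $84 / 18 = $4.6666... ≈ $4.67/lb

$4.67/lb


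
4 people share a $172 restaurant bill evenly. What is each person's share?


Total bill: $172
Number of people: 4
Each pays: $172 / 4 = $43

$43


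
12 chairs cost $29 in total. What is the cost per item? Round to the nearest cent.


Total cost: $29
Number of items: 12
Unit price: $29 / 12 = $2.4166... ≈ $2.42

$2.42


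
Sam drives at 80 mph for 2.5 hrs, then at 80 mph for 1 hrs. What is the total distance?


Leg 1 distance:
80 x 2.5 = 200 miles
Leg 2 distance:
80 x 1 = 80 miles
Total distance:
200 + 80 = 280 miles

280 miles


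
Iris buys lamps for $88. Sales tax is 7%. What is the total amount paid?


Calculate the tax:
7% of $88 = $6.16
Add tax to price:
$88 + $6.16 = $94.16

$94.16


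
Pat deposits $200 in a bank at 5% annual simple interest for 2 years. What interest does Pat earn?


Use the formula I = P x R x T / 100
P x R x T = 200 x 5 x 2 = 2000
I = 2000 / 100 = $20

$20


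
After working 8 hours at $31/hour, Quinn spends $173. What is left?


Calculate earnings:
8 x $31 = $248
Subtract spending:
$248 - $173 = $75

$75


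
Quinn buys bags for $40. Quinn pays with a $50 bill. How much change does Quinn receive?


Start with the amount paid:
$50
Subtract the price:
$50 - $40 = $10

$10


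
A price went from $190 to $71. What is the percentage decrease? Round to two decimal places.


Find the absolute change:
|71 - 190| = 119
Divide by original and multiply by 100:
119 / 190 x 100 = 62.6315...% ≈ 62.63%

62.63%


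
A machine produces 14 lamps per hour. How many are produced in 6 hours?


Production rate: 14 lamps per hour
Time: 6 hours
Total: 14 x 6 = 84 lamps

84 lamps


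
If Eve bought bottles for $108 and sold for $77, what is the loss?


Selling price = $77
Cost price = $108
Loss = cost price - selling price:
Loss = $108 - $77 = $31

$31


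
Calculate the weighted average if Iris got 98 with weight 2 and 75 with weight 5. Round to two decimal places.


Weighted sum:
2 x 98 + 5 x 75 = 571
Total weight:
2 + 5 = 7
Weighted average:
571 / 7 = 81.5714... ≈ 81.57

81.57


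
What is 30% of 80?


Convert percentage to decimal:
30% = 0.3
Multiply:
80 x 0.3 = 24

24


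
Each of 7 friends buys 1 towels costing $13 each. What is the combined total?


Cost per person:
1 x $13 = $13
Group total:
7 x $13 = $91

$91


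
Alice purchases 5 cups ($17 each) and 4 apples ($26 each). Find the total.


Cost of cups:
5 x $17 = $85
Cost of apples:
4 x $26 = $104
Add both:
$85 + $104 = $189

$189


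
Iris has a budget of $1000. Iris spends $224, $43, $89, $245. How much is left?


Add up expenses:
$224 + $43 + $89 + $245 = $601
Subtract from budget:
$1000 - $601 = $399

$399


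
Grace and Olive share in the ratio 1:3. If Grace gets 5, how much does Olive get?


Find the multiplier:
5 / 1 = 5
Apply to Olive's share:
3 x 5 = 15

15


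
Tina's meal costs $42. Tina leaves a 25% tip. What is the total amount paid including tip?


Calculate the tip:
25% of $42 = $10.50
Add tip to meal cost:
$42 + $10.50 = $52.50

$52.50


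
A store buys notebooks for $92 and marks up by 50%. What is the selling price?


Calculate the markup amount:
50% of $92 = $46
Add to cost:
$92 + $46 = $138

$138


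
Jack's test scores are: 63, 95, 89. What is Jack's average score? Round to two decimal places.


Add the scores:
63 + 95 + 89 = 247
Divide by the number of tests:
247 / 3 = 82.3333... ≈ 82.33

82.33


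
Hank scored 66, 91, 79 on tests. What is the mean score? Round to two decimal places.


Add the scores:
66 + 91 + 79 = 236
Divide by the number of tests:
236 / 3 = 78.6666... ≈ 78.67

78.67


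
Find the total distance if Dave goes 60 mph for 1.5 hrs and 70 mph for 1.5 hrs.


Leg 1 distance:
60 x 1.5 = 90 miles
Leg 2 distance:
70 x 1.5 = 105 miles
Total distance:
90 + 105 = 195 miles

195 miles


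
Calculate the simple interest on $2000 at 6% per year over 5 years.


Use the formula I = P x R x T / 100
P x R x T = 2000 x 6 x 5 = 60000
I = 60000 / 100 = $600

$600


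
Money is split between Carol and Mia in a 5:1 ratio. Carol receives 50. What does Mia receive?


Find the multiplier:
50 / 5 = 10
Apply to Mia's share:
1 x 10 = 10

10


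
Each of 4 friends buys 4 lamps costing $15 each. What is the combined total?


Cost per person:
4 x $15 = $60
Group total:
4 x $60 = $240

$240


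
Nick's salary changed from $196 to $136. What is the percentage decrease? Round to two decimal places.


Find the absolute change:
|136 - 196| = 60
Divide by original and multiply by 100:
60 / 196 x 100 = 30.6122...% ≈ 30.61%

30.61%


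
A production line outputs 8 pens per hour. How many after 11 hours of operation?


Production rate: 8 pens per hour
Time: 11 hours
Total: 8 x 11 = 88 pens

88 pens


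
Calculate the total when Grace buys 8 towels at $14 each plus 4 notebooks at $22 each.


Cost of towels:
8 x $14 = $112
Cost of notebooks:
4 x $22 = $88
Add both:
$112 + $88 = $200

$200


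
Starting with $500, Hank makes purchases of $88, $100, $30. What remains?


Add up expenses:
$88 + $100 + $30 = $218
Subtract from budget:
$500 - $218 = $282

$282


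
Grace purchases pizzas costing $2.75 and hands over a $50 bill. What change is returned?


Start with the amount paid:
$50
Subtract the price:
$50 - $2.75 = $47.25

$47.25


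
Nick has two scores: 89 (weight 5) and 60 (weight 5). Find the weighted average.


Weighted sum:
5 x 89 + 5 x 60 = 745
Total weight:
5 + 5 = 10
Weighted average:
745 / 10 = 74.5

74.5


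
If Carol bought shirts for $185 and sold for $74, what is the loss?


Selling price = $74
Cost price = $185
Loss = cost price - selling price:
Loss = $185 - $74 = $111

$111


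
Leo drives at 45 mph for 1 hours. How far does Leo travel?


Use the formula: distance = speed x time
Speed = 45 mph, Time = 1 hours
45 x 1 = 45 miles

45 miles


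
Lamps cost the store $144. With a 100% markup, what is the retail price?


Calculate the markup amount:
100% of $144 = $144
Add to cost:
$144 + $144 = $288

$288


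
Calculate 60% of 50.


Convert percentage to decimal:
60% = 0.6
Multiply:
50 x 0.6 = 30

30


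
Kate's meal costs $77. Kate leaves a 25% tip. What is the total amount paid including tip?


Calculate the tip:
25% of $77 = $19.25
Add tip to meal cost:
$77 + $19.25 = $96.25

$96.25


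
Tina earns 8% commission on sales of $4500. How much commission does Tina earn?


Convert rate to decimal:
8% = 0.08
Multiply by sales:
$4500 x 0.08 = $360

$360


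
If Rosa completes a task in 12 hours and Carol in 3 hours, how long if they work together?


Rosa's rate: 1/12 of the job per hour
Carol's rate: 1/3 of the job per hour
Combined rate: 1/12 + 1/3 = 5/12 per hour
Time = 1 / (5/12) = 12/5 = 2.4 hours

2.4 hours


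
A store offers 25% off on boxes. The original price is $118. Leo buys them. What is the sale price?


Calculate the discount amount:
25% of $118 = $29.50
Subtract from original:
$118 - $29.50 = $88.50

$88.50


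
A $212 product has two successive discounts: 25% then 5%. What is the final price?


First discount:
25% of $212 = $53
Price after first discount:
$212 - $53 = $159
Second discount:
5% of $159 = $7.95
Final price:
$159 - $7.95 = $151.05

$151.05


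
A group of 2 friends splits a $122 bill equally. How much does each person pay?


Total bill: $122
Number of people: 2
Each pays: $122 / 2 = $61

$61


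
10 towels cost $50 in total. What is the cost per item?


Total cost: $50
Number of items: 10
Unit price: $50 / 10 = $5

$5


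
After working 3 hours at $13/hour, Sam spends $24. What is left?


Calculate earnings:
3 x $13 = $39
Subtract spending:
$39 - $24 = $15

$15


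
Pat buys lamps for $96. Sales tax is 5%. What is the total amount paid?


Calculate the tax:
5% of $96 = $4.80
Add tax to price:
$96 + $4.80 = $100.80

$100.80


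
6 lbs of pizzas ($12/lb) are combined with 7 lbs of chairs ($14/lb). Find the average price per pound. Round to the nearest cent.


Cost of pizzas:
6 x $12 = $72
Cost of chairs:
7 x $14 = $98
Total cost: $72 + $98 = $170
Total weight: 13 lbs
Average: $170 / 13 = $13.0769... ≈ $13.08/lb

$13.08/lb


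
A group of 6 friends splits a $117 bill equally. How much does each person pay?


Total bill: $117
Number of people: 6
Each pays: $117 / 6 = $19.50

$19.50


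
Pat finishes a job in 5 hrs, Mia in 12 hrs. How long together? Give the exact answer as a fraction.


Pat's rate: 1/5 of the job per hour
Mia's rate: 1/12 of the job per hour
Combined rate: 1/5 + 1/12 = 17/60 per hour
Time = 1 / (17/60) = 60/17 hours (≈ 3.53 hours)

60/17 hours


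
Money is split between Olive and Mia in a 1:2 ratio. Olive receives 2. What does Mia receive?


Find the multiplier:
2 / 1 = 2
Apply to Mia's share:
2 x 2 = 4

4


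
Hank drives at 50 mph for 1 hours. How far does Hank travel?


Use the formula: distance = speed x time
Speed = 50 mph, Time = 1 hours
50 x 1 = 50 miles

50 miles


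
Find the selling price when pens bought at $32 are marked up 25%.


Calculate the markup amount:
25% of $32 = $8
Add to cost:
$32 + $8 = $40

$40


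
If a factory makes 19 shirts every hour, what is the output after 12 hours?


Production rate: 19 shirts per hour
Time: 12 hours
Total: 19 x 12 = 228 shirts

228 shirts


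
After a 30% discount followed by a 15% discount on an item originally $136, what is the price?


First discount:
30% of $136 = $40.80
Price after first discount:
$136 - $40.80 = $95.20
Second discount:
15% of $95.20 = $14.28
Final price:
$95.20 - $14.28 = $80.92

$80.92


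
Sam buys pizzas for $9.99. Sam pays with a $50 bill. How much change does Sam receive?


Start with the amount paid:
$50
Subtract the price:
$50 - $9.99 = $40.01

$40.01


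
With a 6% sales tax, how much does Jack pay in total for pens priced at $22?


Calculate the tax:
6% of $22 = $1.32
Add tax to price:
$22 + $1.32 = $23.32

$23.32


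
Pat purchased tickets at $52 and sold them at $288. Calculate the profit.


Selling price = $288
Cost price = $52
Profit = selling price - cost price:
Profit = $288 - $52 = $236

$236


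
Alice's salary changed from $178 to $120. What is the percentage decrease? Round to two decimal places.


Find the absolute change:
|120 - 178| = 58
Divide by original and multiply by 100:
58 / 178 x 100 = 32.5842...% ≈ 32.58%

32.58%


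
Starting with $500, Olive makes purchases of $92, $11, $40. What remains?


Add up expenses:
$92 + $11 + $40 = $143
Subtract from budget:
$500 - $143 = $357

$357


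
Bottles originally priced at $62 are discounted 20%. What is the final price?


Calculate the discount amount:
20% of $62 = $12.40
Subtract from original:
$62 - $12.40 = $49.60

$49.60


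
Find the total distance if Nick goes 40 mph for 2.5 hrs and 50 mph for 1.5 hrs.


Leg 1 distance:
40 x 2.5 = 100 miles
Leg 2 distance:
50 x 1.5 = 75 miles
Total distance:
100 + 75 = 175 miles

175 miles


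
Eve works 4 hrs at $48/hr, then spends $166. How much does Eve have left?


Calculate earnings:
4 x $48 = $192
Subtract spending:
$192 - $166 = $26

$26


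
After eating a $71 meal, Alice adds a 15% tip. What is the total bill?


Calculate the tip:
15% of $71 = $10.65
Add tip to meal cost:
$71 + $10.65 = $81.65

$81.65


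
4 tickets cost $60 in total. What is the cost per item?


Total cost: $60
Number of items: 4
Unit price: $60 / 4 = $15

$15


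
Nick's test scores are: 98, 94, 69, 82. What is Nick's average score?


Add the scores:
98 + 94 + 69 + 82 = 343
Divide by the number of tests:
343 / 4 = 85.75

85.75


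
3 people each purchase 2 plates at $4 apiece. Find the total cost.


Cost per person:
2 x $4 = $8
Group total:
3 x $8 = $24

$24


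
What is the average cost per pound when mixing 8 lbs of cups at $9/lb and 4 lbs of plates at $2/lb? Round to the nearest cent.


Cost of cups:
8 x $9 = $72
Cost of plates:
4 x $2 = $8
Total cost: $72 + $8 = $80
Total weight: 12 lbs
Average: $80 / 12 = $6.6666... ≈ $6.67/lb

$6.67/lb


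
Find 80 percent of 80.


Convert percentage to decimal:
80% = 0.8
Multiply:
80 x 0.8 = 64

64


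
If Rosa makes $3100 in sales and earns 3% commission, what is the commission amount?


Convert rate to decimal:
3% = 0.03
Multiply by sales:
$3100 x 0.03 = $93

$93


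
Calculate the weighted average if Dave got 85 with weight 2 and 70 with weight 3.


Weighted sum:
2 x 85 + 3 x 70 = 380
Total weight:
2 + 3 = 5
Weighted average:
380 / 5 = 76

76


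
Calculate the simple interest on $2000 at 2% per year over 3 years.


Use the formula I = P x R x T / 100
P x R x T = 2000 x 2 x 3 = 12000
I = 12000 / 100 = $120

$120


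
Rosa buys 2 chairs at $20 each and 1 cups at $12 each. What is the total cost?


Cost of chairs:
2 x $20 = $40
Cost of cups:
1 x $12 = $12
Add both:
$40 + $12 = $52

$52


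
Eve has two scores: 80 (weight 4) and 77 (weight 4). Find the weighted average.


Weighted sum:
4 x 80 + 4 x 77 = 628
Total weight:
4 + 4 = 8
Weighted average:
628 / 8 = 78.5

78.5


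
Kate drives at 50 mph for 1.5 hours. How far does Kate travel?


Use the formula: distance = speed x time
Speed = 50 mph, Time = 1.5 hours
50 x 1.5 = 75 miles

75 miles


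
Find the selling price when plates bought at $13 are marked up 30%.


Calculate the markup amount:
30% of $13 = $3.90
Add to cost:
$13 + $3.90 = $16.90

$16.90


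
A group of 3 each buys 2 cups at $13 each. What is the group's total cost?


Cost per person:
2 x $13 = $26
Group total:
3 x $26 = $78

$78


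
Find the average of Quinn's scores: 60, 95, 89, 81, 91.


Add the scores:
60 + 95 + 89 + 81 + 91 = 416
Divide by the number of tests:
416 / 5 = 83.2

83.2


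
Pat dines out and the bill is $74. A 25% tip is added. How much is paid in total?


Calculate the tip:
25% of $74 = $18.50
Add tip to meal cost:
$74 + $18.50 = $92.50

$92.50


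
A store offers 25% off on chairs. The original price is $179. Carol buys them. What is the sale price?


Calculate the discount amount:
25% of $179 = $44.75
Subtract from original:
$179 - $44.75 = $134.25

$134.25


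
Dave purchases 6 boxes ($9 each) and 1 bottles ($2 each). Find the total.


Cost of boxes:
6 x $9 = $54
Cost of bottles:
1 x $2 = $2
Add both:
$54 + $2 = $56

$56


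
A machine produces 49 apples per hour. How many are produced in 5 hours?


Production rate: 49 apples per hour
Time: 5 hours
Total: 49 x 5 = 245 apples

245 apples


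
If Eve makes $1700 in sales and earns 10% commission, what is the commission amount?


Convert rate to decimal:
10% = 0.1
Multiply by sales:
$1700 x 0.1 = $170

$170


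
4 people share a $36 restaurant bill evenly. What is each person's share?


Total bill: $36
Number of people: 4
Each pays: $36 / 4 = $9

$9


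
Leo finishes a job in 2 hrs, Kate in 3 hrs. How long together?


Leo's rate: 1/2 of the job per hour
Kate's rate: 1/3 of the job per hour
Combined rate: 1/2 + 1/3 = 5/6 per hour
Time = 1 / (5/6) = 6/5 = 1.2 hours

1.2 hours


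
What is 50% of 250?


Convert percentage to decimal:
50% = 0.5
Multiply:
250 x 0.5 = 125

125


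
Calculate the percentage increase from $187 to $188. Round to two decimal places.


Find the absolute change:
|188 - 187| = 1
Divide by original and multiply by 100:
1 / 187 x 100 = 0.5347...% ≈ 0.53%

0.53%


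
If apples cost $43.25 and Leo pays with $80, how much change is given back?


Start with the amount paid:
$80
Subtract the price:
$80 - $43.25 = $36.75

$36.75


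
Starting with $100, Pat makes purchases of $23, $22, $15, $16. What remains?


Add up expenses:
$23 + $22 + $15 + $16 = $76
Subtract from budget:
$100 - $76 = $24

$24


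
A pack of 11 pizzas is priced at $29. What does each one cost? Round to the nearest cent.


Total cost: $29
Number of items: 11
Unit price: $29 / 11 = $2.6363... ≈ $2.64

$2.64


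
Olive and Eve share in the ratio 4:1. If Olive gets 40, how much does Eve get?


Find the multiplier:
40 / 4 = 10
Apply to Eve's share:
1 x 10 = 10

10


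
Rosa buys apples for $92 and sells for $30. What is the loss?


Selling price = $30
Cost price = $92
Loss = cost price - selling price:
Loss = $92 - $30 = $62

$62


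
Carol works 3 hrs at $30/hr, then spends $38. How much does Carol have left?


Calculate earnings:
3 x $30 = $90
Subtract spending:
$90 - $38 = $52

$52


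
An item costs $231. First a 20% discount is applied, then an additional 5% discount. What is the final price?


First discount:
20% of $231 = $46.20
Price after first discount:
$231 - $46.20 = $184.80
Second discount:
5% of $184.80 = $9.24
Final price:
$184.80 - $9.24 = $175.56

$175.56


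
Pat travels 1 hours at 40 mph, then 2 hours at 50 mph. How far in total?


Leg 1 distance:
40 x 1 = 40 miles
Leg 2 distance:
50 x 2 = 100 miles
Total distance:
40 + 100 = 140 miles

140 miles


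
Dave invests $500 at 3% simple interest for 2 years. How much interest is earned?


Use the formula I = P x R x T / 100
P x R x T = 500 x 3 x 2 = 3000
I = 3000 / 100 = $30

$30


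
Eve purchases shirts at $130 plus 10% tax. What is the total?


Calculate the tax:
10% of $130 = $13
Add tax to price:
$130 + $13 = $143

$143


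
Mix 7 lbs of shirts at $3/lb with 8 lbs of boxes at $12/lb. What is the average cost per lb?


Cost of shirts:
7 x $3 = $21
Cost of boxes:
8 x $12 = $96
Total cost: $21 + $96 = $117
Total weight: 15 lbs
Average: $117 / 15 = $7.80/lb

$7.80/lb


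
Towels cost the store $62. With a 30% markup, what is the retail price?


Calculate the markup amount:
30% of $62 = $18.60
Add to cost:
$62 + $18.60 = $80.60

$80.60


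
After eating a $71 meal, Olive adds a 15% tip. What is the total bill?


Calculate the tip:
15% of $71 = $10.65
Add tip to meal cost:
$71 + $10.65 = $81.65

$81.65


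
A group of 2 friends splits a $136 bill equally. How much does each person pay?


Total bill: $136
Number of people: 2
Each pays: $136 / 2 = $68

$68


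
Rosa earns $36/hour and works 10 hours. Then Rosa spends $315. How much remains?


Calculate earnings:
10 x $36 = $360
Subtract spending:
$360 - $315 = $45

$45


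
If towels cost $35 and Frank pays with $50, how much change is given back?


Start with the amount paid:
$50
Subtract the price:
$50 - $35 = $15

$15


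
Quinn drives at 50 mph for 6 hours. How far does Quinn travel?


Use the formula: distance = speed x time
Speed = 50 mph, Time = 6 hours
50 x 6 = 300 miles

300 miles


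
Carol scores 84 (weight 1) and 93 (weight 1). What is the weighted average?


Weighted sum:
1 x 84 + 1 x 93 = 177
Total weight:
1 + 1 = 2
Weighted average:
177 / 2 = 88.5

88.5


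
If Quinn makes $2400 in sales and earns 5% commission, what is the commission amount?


Convert rate to decimal:
5% = 0.05
Multiply by sales:
$2400 x 0.05 = $120

$120


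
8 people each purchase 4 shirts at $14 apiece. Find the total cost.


Cost per person:
4 x $14 = $56
Group total:
8 x $56 = $448

$448


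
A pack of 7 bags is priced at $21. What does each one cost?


Total cost: $21
Number of items: 7
Unit price: $21 / 7 = $3

$3


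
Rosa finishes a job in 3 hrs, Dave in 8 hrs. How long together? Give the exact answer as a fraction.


Rosa's rate: 1/3 of the job per hour
Dave's rate: 1/8 of the job per hour
Combined rate: 1/3 + 1/8 = 11/24 per hour
Time = 1 / (11/24) = 24/11 hours (≈ 2.18 hours)

24/11 hours


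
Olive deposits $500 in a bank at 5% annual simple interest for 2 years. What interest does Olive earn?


Use the formula I = P x R x T / 100
P x R x T = 500 x 5 x 2 = 5000
I = 5000 / 100 = $50

$50


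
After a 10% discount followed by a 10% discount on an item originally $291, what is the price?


First discount:
10% of $291 = $29.10
Price after first discount:
$291 - $29.10 = $261.90
Second discount:
10% of $261.90 = $26.19
Final price:
$261.90 - $26.19 = $235.71

$235.71


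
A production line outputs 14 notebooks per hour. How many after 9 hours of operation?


Production rate: 14 notebooks per hour
Time: 9 hours
Total: 14 x 9 = 126 notebooks

126 notebooks


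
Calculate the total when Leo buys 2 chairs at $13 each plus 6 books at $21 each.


Cost of chairs:
2 x $13 = $26
Cost of books:
6 x $21 = $126
Add both:
$26 + $126 = $152

$152


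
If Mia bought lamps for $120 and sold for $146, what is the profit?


Selling price = $146
Cost price = $120
Profit = selling price - cost price:
Profit = $146 - $120 = $26

$26


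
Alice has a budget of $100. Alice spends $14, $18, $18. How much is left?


Add up expenses:
$14 + $18 + $18 = $50
Subtract from budget:
$100 - $50 = $50

$50


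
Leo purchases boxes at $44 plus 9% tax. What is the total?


Calculate the tax:
9% of $44 = $3.96
Add tax to price:
$44 + $3.96 = $47.96

$47.96


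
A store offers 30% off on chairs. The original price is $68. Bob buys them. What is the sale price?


Calculate the discount amount:
30% of $68 = $20.40
Subtract from original:
$68 - $20.40 = $47.60

$47.60


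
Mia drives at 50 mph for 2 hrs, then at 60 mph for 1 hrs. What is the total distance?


Leg 1 distance:
50 x 2 = 100 miles
Leg 2 distance:
60 x 1 = 60 miles
Total distance:
100 + 60 = 160 miles

160 miles


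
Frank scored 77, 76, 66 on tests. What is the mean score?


Add the scores:
77 + 76 + 66 = 219
Divide by the number of tests:
219 / 3 = 73

73


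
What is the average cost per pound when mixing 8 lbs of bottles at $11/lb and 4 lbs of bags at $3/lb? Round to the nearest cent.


Cost of bottles:
8 x $11 = $88
Cost of bags:
4 x $3 = $12
Total cost: $88 + $12 = $100
Total weight: 12 lbs
Average: $100 / 12 = $8.3333... ≈ $8.33/lb

$8.33/lb


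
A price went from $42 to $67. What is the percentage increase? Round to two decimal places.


Find the absolute change:
|67 - 42| = 25
Divide by original and multiply by 100:
25 / 42 x 100 = 59.5238...% ≈ 59.52%

59.52%


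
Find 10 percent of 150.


Convert percentage to decimal:
10% = 0.1
Multiply:
150 x 0.1 = 15

15


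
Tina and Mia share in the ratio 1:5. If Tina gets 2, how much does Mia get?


Find the multiplier:
2 / 1 = 2
Apply to Mia's share:
5 x 2 = 10

10


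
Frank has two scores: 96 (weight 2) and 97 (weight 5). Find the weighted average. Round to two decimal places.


Weighted sum:
2 x 96 + 5 x 97 = 677
Total weight:
2 + 5 = 7
Weighted average:
677 / 7 = 96.7142... ≈ 96.71

96.71


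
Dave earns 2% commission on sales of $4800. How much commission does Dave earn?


Convert rate to decimal:
2% = 0.02
Multiply by sales:
$4800 x 0.02 = $96

$96


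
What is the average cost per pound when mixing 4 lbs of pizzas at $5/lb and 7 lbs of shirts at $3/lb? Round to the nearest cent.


Cost of pizzas:
4 x $5 = $20
Cost of shirts:
7 x $3 = $21
Total cost: $20 + $21 = $41
Total weight: 11 lbs
Average: $41 / 11 = $3.7272... ≈ $3.73/lb

$3.73/lb


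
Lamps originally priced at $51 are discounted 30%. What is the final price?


Calculate the discount amount:
30% of $51 = $15.30
Subtract from original:
$51 - $15.30 = $35.70

$35.70


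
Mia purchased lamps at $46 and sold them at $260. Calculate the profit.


Selling price = $260
Cost price = $46
Profit = selling price - cost price:
Profit = $260 - $46 = $214

$214


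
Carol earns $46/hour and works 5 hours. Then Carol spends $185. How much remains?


Calculate earnings:
5 x $46 = $230
Subtract spending:
$230 - $185 = $45

$45


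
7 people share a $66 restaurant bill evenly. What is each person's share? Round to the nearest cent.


Total bill: $66
Number of people: 7
Each pays: $66 / 7 = $9.4285... ≈ $9.43

$9.43


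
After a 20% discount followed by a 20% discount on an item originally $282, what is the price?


First discount:
20% of $282 = $56.40
Price after first discount:
$282 - $56.40 = $225.60
Second discount:
20% of $225.60 = $45.12
Final price:
$225.60 - $45.12 = $180.48

$180.48


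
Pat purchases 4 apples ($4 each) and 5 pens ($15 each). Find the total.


Cost of apples:
4 x $4 = $16
Cost of pens:
5 x $15 = $75
Add both:
$16 + $75 = $91

$91


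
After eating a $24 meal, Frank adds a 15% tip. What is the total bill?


Calculate the tip:
15% of $24 = $3.60
Add tip to meal cost:
$24 + $3.60 = $27.60

$27.60


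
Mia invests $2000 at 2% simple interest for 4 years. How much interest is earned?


Use the formula I = P x R x T / 100
P x R x T = 2000 x 2 x 4 = 16000
I = 16000 / 100 = $160

$160
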